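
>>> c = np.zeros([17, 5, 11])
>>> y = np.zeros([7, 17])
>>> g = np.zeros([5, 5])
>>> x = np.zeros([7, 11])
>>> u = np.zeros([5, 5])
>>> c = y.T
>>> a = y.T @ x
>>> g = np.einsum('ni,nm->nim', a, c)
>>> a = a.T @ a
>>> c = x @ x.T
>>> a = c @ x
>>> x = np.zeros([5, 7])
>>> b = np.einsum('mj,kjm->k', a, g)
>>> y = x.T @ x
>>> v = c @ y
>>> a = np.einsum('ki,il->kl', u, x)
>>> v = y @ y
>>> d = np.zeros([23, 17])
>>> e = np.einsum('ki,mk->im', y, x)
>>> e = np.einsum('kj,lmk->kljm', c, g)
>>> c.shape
(7, 7)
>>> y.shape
(7, 7)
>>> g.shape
(17, 11, 7)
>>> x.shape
(5, 7)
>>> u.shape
(5, 5)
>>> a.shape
(5, 7)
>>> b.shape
(17,)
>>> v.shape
(7, 7)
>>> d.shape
(23, 17)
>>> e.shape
(7, 17, 7, 11)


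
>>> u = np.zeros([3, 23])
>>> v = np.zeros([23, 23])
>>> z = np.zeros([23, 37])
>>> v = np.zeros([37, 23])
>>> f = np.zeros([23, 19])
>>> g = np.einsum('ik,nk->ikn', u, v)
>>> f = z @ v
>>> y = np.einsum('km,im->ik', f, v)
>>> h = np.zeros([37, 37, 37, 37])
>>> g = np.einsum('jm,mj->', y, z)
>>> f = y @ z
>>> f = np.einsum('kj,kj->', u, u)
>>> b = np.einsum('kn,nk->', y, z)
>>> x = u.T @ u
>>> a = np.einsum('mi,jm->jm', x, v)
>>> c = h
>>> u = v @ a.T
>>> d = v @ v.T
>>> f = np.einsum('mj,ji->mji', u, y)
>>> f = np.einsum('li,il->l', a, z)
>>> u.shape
(37, 37)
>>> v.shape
(37, 23)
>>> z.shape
(23, 37)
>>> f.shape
(37,)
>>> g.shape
()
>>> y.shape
(37, 23)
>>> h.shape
(37, 37, 37, 37)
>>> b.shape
()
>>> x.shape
(23, 23)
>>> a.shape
(37, 23)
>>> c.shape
(37, 37, 37, 37)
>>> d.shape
(37, 37)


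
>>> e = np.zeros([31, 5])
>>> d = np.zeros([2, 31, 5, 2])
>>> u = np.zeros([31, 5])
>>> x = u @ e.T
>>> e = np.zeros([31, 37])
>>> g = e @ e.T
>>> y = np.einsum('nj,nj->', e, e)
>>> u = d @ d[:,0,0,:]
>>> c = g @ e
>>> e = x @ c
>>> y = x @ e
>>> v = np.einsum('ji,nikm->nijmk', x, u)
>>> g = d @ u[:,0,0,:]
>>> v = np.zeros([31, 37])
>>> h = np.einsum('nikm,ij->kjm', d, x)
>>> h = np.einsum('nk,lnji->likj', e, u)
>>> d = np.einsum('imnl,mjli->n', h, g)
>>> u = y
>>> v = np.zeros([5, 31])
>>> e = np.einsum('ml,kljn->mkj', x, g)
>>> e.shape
(31, 2, 5)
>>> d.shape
(37,)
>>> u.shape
(31, 37)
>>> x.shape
(31, 31)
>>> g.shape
(2, 31, 5, 2)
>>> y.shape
(31, 37)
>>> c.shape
(31, 37)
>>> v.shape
(5, 31)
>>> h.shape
(2, 2, 37, 5)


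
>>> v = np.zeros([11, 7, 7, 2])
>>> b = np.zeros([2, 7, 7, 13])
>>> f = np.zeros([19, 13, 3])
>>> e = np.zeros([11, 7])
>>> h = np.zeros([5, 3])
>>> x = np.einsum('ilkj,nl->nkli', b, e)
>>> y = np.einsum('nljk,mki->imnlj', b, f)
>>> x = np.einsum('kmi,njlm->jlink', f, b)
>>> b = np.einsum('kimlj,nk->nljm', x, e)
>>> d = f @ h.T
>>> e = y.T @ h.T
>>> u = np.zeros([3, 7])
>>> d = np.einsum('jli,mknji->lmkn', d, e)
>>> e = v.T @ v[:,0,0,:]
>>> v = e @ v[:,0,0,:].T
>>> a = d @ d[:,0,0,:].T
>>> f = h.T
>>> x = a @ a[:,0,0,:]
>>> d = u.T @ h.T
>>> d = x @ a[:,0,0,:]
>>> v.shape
(2, 7, 7, 11)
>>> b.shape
(11, 2, 19, 3)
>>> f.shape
(3, 5)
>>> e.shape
(2, 7, 7, 2)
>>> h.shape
(5, 3)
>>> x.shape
(13, 7, 7, 13)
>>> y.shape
(3, 19, 2, 7, 7)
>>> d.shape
(13, 7, 7, 13)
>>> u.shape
(3, 7)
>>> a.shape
(13, 7, 7, 13)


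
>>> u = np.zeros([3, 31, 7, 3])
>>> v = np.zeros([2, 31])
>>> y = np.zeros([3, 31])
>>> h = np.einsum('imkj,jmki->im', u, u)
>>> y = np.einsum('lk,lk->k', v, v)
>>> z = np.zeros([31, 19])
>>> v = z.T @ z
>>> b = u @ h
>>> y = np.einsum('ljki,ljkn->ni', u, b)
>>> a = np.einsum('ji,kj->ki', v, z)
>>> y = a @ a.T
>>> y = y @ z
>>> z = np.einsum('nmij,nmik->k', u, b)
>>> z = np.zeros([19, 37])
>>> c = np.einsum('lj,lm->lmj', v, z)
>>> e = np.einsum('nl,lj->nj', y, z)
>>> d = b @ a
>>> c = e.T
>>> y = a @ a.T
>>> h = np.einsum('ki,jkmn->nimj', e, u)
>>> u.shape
(3, 31, 7, 3)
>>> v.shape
(19, 19)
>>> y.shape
(31, 31)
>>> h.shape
(3, 37, 7, 3)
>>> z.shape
(19, 37)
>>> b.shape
(3, 31, 7, 31)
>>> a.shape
(31, 19)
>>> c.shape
(37, 31)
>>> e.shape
(31, 37)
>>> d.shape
(3, 31, 7, 19)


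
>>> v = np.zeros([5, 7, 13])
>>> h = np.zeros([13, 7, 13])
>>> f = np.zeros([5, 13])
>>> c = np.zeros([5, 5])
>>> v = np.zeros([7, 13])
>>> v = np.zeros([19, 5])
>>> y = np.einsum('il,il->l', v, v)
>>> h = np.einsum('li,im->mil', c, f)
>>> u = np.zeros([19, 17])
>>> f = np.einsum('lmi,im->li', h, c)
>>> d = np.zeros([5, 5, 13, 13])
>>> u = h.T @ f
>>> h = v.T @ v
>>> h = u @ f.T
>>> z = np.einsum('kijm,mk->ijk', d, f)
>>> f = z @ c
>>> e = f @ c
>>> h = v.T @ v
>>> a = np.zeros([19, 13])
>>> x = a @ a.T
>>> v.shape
(19, 5)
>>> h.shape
(5, 5)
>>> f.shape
(5, 13, 5)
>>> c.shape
(5, 5)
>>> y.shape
(5,)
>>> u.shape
(5, 5, 5)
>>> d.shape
(5, 5, 13, 13)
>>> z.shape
(5, 13, 5)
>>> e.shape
(5, 13, 5)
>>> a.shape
(19, 13)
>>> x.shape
(19, 19)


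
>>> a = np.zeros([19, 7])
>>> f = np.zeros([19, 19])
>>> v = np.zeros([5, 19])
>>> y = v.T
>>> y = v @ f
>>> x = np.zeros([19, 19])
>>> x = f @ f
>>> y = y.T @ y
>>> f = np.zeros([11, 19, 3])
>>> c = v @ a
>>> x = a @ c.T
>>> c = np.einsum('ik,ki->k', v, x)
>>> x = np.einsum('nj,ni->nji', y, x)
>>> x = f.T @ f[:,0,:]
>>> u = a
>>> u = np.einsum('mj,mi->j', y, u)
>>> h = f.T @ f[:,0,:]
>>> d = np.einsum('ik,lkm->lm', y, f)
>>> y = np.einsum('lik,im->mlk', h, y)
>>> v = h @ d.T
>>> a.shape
(19, 7)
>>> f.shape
(11, 19, 3)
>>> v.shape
(3, 19, 11)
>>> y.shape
(19, 3, 3)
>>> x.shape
(3, 19, 3)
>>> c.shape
(19,)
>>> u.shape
(19,)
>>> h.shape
(3, 19, 3)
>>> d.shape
(11, 3)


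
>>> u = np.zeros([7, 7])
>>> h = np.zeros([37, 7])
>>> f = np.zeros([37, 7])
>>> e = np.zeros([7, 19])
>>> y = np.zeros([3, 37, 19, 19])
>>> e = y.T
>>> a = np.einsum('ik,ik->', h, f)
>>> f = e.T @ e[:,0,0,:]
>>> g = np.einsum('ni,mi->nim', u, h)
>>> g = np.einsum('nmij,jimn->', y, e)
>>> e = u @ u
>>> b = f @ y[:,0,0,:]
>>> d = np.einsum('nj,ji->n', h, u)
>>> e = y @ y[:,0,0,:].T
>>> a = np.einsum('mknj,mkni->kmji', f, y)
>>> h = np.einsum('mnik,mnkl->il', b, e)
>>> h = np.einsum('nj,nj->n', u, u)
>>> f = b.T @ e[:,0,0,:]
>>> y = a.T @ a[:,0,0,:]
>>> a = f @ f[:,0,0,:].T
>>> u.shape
(7, 7)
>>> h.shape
(7,)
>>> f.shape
(19, 19, 37, 3)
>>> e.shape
(3, 37, 19, 3)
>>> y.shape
(19, 3, 3, 19)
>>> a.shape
(19, 19, 37, 19)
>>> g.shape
()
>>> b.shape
(3, 37, 19, 19)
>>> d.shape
(37,)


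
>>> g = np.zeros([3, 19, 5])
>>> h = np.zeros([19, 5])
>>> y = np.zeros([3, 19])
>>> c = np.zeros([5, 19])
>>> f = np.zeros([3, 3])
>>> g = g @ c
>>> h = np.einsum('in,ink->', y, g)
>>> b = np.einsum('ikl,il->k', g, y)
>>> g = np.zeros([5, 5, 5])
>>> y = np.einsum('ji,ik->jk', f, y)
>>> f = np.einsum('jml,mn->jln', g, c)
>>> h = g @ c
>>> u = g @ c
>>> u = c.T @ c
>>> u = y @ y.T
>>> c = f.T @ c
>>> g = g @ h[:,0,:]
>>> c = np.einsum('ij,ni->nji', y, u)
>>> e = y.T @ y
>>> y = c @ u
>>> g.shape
(5, 5, 19)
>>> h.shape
(5, 5, 19)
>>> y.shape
(3, 19, 3)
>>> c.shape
(3, 19, 3)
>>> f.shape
(5, 5, 19)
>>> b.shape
(19,)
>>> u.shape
(3, 3)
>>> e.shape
(19, 19)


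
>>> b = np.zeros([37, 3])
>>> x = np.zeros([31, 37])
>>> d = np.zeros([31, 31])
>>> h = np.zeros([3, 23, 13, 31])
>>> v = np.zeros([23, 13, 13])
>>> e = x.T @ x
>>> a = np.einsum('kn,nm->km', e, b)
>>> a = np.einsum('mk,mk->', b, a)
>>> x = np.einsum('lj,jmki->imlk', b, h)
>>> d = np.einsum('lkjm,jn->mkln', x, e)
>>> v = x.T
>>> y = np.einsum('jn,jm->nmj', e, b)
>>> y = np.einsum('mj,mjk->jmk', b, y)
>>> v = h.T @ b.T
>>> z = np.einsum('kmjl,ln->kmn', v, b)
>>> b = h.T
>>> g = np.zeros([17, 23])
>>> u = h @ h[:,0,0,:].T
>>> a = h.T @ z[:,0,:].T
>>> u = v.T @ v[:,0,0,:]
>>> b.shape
(31, 13, 23, 3)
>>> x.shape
(31, 23, 37, 13)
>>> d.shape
(13, 23, 31, 37)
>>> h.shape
(3, 23, 13, 31)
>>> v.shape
(31, 13, 23, 37)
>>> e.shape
(37, 37)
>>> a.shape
(31, 13, 23, 31)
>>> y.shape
(3, 37, 37)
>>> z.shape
(31, 13, 3)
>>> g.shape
(17, 23)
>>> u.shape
(37, 23, 13, 37)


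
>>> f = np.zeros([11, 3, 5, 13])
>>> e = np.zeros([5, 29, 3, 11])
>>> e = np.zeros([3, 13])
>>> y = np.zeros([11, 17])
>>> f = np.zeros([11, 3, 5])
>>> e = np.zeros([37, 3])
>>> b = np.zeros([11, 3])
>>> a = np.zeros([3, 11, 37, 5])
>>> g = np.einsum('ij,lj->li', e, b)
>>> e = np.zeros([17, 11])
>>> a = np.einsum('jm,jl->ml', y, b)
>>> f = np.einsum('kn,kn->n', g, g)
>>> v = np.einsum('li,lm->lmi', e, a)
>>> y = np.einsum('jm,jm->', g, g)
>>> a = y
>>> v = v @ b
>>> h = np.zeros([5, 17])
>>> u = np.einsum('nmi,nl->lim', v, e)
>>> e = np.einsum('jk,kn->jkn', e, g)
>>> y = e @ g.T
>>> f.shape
(37,)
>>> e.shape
(17, 11, 37)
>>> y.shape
(17, 11, 11)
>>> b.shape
(11, 3)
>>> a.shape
()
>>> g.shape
(11, 37)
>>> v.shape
(17, 3, 3)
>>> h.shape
(5, 17)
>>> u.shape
(11, 3, 3)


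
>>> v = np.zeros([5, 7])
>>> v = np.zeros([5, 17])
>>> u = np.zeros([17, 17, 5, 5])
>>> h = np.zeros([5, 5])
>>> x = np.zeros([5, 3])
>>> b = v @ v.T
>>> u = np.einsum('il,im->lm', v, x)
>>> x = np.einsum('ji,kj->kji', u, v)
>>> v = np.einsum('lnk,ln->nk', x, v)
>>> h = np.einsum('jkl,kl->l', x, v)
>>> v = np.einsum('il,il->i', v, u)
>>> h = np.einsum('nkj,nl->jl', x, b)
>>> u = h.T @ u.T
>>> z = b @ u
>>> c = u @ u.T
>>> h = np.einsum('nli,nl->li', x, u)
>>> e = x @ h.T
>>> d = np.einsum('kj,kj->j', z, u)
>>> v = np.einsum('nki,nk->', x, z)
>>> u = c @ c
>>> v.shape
()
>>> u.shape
(5, 5)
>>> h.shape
(17, 3)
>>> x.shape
(5, 17, 3)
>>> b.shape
(5, 5)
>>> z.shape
(5, 17)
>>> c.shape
(5, 5)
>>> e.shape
(5, 17, 17)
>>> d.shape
(17,)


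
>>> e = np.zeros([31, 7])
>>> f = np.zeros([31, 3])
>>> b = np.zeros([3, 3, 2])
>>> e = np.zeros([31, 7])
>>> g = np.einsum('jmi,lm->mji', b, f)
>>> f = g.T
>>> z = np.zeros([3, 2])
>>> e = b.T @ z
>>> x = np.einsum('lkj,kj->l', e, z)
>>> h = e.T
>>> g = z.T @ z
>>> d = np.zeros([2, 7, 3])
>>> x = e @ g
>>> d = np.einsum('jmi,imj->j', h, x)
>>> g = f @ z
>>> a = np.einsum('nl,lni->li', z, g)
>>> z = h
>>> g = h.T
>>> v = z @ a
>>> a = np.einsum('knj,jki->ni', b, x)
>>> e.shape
(2, 3, 2)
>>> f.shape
(2, 3, 3)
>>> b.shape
(3, 3, 2)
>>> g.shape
(2, 3, 2)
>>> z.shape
(2, 3, 2)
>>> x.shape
(2, 3, 2)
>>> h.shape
(2, 3, 2)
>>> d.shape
(2,)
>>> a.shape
(3, 2)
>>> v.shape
(2, 3, 2)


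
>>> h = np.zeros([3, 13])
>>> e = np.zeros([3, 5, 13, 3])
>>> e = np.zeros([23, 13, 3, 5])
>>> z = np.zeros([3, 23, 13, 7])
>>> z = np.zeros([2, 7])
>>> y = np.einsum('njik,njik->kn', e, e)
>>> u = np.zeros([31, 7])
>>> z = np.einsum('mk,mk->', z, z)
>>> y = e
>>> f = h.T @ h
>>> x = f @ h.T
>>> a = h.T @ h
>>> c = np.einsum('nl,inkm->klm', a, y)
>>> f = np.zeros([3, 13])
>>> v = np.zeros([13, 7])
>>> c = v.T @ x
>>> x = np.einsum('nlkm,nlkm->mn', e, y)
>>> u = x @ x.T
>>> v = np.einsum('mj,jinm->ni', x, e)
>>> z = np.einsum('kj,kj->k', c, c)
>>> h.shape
(3, 13)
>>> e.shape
(23, 13, 3, 5)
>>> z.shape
(7,)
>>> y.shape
(23, 13, 3, 5)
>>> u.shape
(5, 5)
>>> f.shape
(3, 13)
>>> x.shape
(5, 23)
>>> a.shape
(13, 13)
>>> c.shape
(7, 3)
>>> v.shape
(3, 13)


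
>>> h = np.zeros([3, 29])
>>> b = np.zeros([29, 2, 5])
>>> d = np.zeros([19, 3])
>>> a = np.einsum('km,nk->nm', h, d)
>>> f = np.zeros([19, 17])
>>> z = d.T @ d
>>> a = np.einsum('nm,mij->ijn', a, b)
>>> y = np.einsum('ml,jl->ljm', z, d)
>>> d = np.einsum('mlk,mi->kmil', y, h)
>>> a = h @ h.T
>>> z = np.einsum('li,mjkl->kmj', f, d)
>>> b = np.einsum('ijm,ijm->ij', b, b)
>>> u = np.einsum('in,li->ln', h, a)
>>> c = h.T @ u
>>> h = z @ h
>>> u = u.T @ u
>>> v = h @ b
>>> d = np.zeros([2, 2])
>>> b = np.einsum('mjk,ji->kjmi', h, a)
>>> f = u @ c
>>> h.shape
(29, 3, 29)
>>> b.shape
(29, 3, 29, 3)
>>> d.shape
(2, 2)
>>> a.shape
(3, 3)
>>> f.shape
(29, 29)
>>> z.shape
(29, 3, 3)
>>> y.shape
(3, 19, 3)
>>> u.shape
(29, 29)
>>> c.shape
(29, 29)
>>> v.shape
(29, 3, 2)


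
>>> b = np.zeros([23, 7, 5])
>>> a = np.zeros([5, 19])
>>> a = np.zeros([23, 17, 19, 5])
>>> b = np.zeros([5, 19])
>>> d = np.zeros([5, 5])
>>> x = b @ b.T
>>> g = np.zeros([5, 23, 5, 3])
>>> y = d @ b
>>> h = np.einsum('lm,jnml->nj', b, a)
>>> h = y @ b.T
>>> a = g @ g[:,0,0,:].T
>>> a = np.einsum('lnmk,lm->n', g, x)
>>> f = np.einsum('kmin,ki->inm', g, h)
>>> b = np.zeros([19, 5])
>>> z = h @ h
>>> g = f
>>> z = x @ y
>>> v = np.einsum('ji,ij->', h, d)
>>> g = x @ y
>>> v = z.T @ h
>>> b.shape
(19, 5)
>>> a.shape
(23,)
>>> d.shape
(5, 5)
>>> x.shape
(5, 5)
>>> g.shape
(5, 19)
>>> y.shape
(5, 19)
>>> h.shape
(5, 5)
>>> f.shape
(5, 3, 23)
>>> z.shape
(5, 19)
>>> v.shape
(19, 5)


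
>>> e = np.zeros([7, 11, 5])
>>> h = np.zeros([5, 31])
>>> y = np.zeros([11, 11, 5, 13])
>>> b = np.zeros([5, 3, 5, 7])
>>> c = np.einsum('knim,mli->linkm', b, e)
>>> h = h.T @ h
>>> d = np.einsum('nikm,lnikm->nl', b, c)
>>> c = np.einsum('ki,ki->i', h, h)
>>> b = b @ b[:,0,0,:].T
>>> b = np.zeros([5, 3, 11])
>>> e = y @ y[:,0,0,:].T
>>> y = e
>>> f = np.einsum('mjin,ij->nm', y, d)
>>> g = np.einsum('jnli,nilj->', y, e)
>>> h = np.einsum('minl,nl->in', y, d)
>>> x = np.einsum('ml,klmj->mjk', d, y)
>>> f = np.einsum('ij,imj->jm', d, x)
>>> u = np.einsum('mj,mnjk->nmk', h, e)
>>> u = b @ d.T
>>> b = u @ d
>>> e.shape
(11, 11, 5, 11)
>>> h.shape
(11, 5)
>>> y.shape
(11, 11, 5, 11)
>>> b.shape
(5, 3, 11)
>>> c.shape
(31,)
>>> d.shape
(5, 11)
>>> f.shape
(11, 11)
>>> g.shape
()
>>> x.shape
(5, 11, 11)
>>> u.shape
(5, 3, 5)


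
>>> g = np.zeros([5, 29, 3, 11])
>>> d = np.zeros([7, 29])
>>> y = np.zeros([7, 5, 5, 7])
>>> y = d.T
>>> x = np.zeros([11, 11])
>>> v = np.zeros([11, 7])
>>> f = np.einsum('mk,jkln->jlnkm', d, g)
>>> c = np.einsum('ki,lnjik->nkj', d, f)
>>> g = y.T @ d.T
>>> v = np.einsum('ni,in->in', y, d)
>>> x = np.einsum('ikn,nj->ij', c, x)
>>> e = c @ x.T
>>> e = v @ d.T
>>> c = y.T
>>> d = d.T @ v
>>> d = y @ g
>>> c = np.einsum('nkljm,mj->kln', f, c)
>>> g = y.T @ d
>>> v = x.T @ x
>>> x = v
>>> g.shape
(7, 7)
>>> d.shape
(29, 7)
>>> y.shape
(29, 7)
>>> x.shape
(11, 11)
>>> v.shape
(11, 11)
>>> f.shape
(5, 3, 11, 29, 7)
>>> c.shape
(3, 11, 5)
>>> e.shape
(7, 7)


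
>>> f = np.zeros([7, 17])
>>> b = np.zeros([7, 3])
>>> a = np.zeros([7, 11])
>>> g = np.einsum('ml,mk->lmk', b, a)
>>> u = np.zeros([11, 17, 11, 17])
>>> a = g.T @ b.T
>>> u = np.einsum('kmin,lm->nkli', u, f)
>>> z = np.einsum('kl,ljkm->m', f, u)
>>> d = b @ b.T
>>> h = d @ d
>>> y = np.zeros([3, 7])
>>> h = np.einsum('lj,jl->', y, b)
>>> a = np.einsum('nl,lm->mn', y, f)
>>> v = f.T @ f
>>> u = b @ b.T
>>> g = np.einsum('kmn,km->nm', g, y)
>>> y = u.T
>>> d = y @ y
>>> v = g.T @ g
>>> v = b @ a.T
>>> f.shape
(7, 17)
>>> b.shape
(7, 3)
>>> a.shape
(17, 3)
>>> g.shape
(11, 7)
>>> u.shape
(7, 7)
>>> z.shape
(11,)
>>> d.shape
(7, 7)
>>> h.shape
()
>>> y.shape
(7, 7)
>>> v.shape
(7, 17)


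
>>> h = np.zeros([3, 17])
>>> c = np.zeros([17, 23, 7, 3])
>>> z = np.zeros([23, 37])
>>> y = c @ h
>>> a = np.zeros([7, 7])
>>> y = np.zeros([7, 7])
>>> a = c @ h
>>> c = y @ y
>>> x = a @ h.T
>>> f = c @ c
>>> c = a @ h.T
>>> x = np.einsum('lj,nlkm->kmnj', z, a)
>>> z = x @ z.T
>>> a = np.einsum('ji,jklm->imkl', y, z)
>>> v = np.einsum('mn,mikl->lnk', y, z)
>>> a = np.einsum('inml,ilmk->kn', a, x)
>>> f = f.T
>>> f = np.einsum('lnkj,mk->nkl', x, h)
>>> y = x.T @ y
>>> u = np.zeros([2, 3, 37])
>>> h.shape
(3, 17)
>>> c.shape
(17, 23, 7, 3)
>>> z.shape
(7, 17, 17, 23)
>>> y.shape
(37, 17, 17, 7)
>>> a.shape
(37, 23)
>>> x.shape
(7, 17, 17, 37)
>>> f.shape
(17, 17, 7)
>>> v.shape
(23, 7, 17)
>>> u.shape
(2, 3, 37)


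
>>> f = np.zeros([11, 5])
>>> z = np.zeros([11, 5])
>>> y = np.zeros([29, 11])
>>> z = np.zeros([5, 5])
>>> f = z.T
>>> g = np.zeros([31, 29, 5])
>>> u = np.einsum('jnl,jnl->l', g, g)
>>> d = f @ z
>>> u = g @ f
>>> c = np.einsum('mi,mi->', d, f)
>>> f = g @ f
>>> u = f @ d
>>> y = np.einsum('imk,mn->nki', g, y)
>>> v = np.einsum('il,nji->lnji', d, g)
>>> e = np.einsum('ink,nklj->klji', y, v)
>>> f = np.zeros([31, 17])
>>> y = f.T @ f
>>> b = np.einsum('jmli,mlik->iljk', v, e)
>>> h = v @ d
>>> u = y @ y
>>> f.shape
(31, 17)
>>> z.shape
(5, 5)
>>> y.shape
(17, 17)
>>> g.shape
(31, 29, 5)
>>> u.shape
(17, 17)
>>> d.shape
(5, 5)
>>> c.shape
()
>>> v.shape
(5, 31, 29, 5)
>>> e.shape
(31, 29, 5, 11)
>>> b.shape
(5, 29, 5, 11)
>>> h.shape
(5, 31, 29, 5)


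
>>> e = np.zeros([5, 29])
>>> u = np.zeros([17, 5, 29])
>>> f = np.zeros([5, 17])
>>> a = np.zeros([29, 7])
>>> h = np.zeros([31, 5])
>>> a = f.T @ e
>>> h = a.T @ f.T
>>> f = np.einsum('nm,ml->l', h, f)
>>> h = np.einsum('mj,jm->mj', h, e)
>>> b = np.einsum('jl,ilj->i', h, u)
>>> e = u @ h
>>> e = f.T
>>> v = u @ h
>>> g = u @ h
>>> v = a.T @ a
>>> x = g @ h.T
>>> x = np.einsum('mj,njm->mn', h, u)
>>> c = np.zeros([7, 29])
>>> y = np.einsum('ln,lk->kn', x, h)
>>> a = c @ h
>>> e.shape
(17,)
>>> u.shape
(17, 5, 29)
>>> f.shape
(17,)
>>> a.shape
(7, 5)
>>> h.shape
(29, 5)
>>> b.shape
(17,)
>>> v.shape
(29, 29)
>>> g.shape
(17, 5, 5)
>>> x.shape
(29, 17)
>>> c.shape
(7, 29)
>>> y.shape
(5, 17)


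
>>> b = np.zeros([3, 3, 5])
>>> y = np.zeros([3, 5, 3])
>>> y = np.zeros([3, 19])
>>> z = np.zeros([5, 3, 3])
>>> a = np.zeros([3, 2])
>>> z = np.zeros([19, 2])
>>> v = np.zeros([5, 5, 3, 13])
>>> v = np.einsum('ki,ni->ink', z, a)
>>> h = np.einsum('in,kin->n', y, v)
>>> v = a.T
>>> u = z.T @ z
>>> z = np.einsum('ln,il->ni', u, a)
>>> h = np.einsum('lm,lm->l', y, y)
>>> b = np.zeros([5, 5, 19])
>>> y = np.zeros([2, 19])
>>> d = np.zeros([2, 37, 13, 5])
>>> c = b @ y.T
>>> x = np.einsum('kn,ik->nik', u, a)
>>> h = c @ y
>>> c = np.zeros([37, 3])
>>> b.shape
(5, 5, 19)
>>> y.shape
(2, 19)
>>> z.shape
(2, 3)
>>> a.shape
(3, 2)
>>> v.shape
(2, 3)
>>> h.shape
(5, 5, 19)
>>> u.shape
(2, 2)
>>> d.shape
(2, 37, 13, 5)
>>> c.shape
(37, 3)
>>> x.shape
(2, 3, 2)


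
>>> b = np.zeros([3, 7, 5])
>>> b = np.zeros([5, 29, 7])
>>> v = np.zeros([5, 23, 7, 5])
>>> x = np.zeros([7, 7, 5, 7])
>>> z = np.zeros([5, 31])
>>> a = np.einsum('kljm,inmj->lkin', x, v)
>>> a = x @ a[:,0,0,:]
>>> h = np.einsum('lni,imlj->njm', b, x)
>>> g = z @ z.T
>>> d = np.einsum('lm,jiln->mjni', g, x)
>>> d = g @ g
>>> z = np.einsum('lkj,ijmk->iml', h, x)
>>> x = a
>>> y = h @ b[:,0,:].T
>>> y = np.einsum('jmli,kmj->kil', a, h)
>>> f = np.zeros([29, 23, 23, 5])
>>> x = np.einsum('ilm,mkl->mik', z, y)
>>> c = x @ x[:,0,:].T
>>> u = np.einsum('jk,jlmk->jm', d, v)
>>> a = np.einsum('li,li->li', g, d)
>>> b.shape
(5, 29, 7)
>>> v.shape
(5, 23, 7, 5)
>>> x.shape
(29, 7, 23)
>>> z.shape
(7, 5, 29)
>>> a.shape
(5, 5)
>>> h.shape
(29, 7, 7)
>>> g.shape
(5, 5)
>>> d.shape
(5, 5)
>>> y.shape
(29, 23, 5)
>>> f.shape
(29, 23, 23, 5)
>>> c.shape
(29, 7, 29)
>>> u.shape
(5, 7)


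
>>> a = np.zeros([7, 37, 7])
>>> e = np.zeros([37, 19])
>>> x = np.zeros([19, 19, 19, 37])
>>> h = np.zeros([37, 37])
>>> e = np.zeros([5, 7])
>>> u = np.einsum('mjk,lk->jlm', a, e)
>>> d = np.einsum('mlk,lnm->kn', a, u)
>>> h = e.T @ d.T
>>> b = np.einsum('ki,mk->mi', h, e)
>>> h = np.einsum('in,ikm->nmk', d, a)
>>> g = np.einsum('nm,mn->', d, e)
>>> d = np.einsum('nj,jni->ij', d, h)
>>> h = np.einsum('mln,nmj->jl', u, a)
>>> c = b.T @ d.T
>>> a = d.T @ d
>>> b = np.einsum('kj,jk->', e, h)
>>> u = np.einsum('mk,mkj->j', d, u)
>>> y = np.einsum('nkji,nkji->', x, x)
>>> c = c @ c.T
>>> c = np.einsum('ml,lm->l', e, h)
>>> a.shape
(5, 5)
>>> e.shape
(5, 7)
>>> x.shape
(19, 19, 19, 37)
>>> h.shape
(7, 5)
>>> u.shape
(7,)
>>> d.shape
(37, 5)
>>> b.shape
()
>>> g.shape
()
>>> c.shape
(7,)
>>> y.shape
()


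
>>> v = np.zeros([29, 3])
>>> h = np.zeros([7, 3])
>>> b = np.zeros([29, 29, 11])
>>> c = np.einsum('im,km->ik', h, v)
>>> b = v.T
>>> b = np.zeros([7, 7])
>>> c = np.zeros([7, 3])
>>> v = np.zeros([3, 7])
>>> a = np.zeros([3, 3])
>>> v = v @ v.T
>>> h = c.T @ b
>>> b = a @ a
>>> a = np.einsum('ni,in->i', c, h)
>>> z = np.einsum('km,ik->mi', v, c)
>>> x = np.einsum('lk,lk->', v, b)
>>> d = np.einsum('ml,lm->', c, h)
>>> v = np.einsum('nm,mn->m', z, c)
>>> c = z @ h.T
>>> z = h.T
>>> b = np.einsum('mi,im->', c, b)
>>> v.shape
(7,)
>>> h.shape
(3, 7)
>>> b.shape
()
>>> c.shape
(3, 3)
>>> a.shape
(3,)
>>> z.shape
(7, 3)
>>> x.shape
()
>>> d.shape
()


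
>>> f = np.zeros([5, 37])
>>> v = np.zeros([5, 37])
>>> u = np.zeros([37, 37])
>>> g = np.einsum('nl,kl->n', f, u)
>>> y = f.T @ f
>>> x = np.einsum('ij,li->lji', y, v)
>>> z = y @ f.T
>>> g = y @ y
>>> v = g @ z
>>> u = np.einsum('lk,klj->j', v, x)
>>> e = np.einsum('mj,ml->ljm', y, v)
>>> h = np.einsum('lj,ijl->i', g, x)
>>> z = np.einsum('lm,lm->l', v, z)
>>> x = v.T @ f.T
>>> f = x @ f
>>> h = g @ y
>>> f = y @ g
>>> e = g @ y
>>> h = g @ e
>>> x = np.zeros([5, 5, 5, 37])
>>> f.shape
(37, 37)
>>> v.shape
(37, 5)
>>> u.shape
(37,)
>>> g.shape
(37, 37)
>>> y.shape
(37, 37)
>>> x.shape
(5, 5, 5, 37)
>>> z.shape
(37,)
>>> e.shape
(37, 37)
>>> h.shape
(37, 37)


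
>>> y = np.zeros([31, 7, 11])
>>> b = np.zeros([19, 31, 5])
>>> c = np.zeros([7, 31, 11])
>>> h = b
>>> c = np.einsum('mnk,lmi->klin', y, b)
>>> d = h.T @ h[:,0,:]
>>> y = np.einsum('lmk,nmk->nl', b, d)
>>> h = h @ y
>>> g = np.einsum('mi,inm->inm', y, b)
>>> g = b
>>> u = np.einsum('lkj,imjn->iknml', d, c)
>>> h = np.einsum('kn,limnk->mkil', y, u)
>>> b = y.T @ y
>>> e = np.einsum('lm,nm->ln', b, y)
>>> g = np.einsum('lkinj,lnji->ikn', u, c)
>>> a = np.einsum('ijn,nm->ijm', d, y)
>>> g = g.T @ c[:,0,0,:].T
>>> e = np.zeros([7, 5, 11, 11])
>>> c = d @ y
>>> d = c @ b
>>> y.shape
(5, 19)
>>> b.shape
(19, 19)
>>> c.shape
(5, 31, 19)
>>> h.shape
(7, 5, 31, 11)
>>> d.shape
(5, 31, 19)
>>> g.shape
(19, 31, 11)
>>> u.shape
(11, 31, 7, 19, 5)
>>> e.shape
(7, 5, 11, 11)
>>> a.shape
(5, 31, 19)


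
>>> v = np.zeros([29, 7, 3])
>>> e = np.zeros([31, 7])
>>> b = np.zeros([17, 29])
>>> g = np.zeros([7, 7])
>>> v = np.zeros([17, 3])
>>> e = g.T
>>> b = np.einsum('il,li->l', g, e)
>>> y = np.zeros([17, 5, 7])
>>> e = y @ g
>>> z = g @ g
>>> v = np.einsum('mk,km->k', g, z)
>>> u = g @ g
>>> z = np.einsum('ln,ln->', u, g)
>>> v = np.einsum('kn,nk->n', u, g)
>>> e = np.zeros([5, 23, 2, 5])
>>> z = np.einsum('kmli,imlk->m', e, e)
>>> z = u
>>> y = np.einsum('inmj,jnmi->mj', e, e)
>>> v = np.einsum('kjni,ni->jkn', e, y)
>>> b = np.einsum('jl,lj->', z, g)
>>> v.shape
(23, 5, 2)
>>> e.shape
(5, 23, 2, 5)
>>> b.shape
()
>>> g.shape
(7, 7)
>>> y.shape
(2, 5)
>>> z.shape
(7, 7)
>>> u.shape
(7, 7)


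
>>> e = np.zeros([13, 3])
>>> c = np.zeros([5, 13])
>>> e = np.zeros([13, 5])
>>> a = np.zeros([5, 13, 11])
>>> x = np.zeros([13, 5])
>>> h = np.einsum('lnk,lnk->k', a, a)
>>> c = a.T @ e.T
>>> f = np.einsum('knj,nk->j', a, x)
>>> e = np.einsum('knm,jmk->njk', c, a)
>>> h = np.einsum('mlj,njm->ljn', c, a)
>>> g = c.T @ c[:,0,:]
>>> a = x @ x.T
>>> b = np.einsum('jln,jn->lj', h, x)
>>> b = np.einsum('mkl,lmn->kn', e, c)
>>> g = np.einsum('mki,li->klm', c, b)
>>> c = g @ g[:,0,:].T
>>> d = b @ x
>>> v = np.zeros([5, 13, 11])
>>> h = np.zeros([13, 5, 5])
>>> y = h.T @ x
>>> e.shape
(13, 5, 11)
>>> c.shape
(13, 5, 13)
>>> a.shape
(13, 13)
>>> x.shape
(13, 5)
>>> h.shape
(13, 5, 5)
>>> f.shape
(11,)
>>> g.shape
(13, 5, 11)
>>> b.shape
(5, 13)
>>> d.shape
(5, 5)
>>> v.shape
(5, 13, 11)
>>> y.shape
(5, 5, 5)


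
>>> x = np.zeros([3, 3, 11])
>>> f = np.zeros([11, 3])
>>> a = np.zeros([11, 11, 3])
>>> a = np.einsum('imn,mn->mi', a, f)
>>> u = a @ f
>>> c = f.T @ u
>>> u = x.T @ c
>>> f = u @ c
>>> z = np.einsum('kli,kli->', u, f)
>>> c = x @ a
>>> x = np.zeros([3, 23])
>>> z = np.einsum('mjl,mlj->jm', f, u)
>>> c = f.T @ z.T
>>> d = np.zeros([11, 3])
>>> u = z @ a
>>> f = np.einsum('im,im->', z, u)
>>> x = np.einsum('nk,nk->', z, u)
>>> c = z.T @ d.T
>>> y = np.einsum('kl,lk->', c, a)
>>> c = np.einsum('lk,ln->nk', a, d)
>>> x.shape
()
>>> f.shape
()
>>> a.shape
(11, 11)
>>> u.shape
(3, 11)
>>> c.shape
(3, 11)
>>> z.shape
(3, 11)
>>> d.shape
(11, 3)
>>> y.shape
()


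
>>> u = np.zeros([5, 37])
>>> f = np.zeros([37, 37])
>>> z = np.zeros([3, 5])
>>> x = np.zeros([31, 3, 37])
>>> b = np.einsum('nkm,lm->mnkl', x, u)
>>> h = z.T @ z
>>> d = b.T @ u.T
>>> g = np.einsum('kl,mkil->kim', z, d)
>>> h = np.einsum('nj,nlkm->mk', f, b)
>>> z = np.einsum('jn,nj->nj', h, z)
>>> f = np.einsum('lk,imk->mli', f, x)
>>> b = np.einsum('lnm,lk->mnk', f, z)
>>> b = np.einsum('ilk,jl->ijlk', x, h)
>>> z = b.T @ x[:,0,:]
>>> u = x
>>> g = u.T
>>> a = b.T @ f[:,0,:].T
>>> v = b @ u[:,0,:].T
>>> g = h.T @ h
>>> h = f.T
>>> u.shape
(31, 3, 37)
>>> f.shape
(3, 37, 31)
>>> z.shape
(37, 3, 5, 37)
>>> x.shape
(31, 3, 37)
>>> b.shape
(31, 5, 3, 37)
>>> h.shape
(31, 37, 3)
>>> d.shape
(5, 3, 31, 5)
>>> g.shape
(3, 3)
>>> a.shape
(37, 3, 5, 3)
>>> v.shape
(31, 5, 3, 31)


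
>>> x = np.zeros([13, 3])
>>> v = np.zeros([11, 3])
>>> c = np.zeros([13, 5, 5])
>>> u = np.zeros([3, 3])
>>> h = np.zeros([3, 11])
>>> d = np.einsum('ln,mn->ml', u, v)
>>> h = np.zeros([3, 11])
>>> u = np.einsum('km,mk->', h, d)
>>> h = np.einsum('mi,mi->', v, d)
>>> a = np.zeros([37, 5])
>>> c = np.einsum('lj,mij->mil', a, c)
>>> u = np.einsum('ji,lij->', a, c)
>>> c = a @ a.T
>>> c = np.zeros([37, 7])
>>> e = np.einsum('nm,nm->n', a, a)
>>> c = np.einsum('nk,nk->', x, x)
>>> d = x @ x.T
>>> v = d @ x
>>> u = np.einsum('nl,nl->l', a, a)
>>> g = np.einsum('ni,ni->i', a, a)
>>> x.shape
(13, 3)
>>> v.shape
(13, 3)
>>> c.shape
()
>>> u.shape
(5,)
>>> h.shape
()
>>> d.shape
(13, 13)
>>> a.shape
(37, 5)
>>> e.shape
(37,)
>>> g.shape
(5,)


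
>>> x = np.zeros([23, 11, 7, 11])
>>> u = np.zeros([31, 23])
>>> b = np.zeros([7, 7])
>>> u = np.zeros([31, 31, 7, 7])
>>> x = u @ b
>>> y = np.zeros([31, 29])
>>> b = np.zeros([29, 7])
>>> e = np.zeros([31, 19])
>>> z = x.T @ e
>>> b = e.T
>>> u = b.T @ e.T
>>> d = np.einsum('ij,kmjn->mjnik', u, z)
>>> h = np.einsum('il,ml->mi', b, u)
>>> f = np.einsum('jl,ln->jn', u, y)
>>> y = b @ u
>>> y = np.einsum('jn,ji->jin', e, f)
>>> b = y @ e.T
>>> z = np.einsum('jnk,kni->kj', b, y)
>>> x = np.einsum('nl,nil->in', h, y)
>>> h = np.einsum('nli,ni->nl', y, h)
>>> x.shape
(29, 31)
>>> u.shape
(31, 31)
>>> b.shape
(31, 29, 31)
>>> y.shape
(31, 29, 19)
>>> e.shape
(31, 19)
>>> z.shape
(31, 31)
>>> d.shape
(7, 31, 19, 31, 7)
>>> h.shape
(31, 29)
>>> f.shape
(31, 29)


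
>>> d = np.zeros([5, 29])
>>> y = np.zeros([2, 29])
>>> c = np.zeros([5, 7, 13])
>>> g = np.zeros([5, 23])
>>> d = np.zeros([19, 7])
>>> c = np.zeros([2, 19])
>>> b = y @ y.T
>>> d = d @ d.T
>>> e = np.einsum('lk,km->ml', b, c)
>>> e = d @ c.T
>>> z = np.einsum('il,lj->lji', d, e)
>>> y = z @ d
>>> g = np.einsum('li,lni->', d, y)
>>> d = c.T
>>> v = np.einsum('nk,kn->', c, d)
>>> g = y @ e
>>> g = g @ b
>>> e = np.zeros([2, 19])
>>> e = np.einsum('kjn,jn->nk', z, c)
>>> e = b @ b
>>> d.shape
(19, 2)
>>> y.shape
(19, 2, 19)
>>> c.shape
(2, 19)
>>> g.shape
(19, 2, 2)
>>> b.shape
(2, 2)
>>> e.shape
(2, 2)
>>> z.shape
(19, 2, 19)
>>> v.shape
()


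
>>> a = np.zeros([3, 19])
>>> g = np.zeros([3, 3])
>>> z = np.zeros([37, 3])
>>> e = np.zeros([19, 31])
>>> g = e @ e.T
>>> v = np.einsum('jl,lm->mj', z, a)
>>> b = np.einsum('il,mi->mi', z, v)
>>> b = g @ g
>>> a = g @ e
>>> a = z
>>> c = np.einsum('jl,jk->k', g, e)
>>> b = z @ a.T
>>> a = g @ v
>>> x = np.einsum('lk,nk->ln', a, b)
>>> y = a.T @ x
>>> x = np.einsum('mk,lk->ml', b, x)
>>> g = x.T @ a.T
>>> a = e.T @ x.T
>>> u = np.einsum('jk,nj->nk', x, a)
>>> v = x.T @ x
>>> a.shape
(31, 37)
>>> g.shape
(19, 19)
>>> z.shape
(37, 3)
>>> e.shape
(19, 31)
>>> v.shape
(19, 19)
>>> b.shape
(37, 37)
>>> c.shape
(31,)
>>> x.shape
(37, 19)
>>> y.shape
(37, 37)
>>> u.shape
(31, 19)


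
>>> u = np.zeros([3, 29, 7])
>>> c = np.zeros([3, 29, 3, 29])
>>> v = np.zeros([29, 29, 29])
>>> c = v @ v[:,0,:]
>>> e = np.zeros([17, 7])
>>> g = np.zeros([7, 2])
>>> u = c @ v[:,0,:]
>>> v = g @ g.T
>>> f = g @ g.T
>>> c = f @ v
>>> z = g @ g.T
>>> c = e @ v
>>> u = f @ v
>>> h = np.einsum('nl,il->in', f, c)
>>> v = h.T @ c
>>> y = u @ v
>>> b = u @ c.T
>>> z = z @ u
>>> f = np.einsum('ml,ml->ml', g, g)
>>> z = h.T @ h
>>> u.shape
(7, 7)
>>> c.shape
(17, 7)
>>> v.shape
(7, 7)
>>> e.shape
(17, 7)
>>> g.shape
(7, 2)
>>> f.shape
(7, 2)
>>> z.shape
(7, 7)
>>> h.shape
(17, 7)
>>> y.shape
(7, 7)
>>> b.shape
(7, 17)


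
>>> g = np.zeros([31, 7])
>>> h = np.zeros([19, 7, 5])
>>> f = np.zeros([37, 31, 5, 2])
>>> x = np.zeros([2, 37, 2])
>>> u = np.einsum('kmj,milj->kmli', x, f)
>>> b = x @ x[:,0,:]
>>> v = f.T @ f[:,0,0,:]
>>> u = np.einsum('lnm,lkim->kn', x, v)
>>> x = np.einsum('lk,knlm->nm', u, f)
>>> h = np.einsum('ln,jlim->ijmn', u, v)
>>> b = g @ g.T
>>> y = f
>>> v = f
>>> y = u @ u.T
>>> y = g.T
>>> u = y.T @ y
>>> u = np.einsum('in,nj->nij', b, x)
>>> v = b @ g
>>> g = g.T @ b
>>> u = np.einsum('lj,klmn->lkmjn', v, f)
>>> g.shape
(7, 31)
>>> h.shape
(31, 2, 2, 37)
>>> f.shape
(37, 31, 5, 2)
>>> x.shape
(31, 2)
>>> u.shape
(31, 37, 5, 7, 2)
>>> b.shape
(31, 31)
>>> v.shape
(31, 7)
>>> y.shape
(7, 31)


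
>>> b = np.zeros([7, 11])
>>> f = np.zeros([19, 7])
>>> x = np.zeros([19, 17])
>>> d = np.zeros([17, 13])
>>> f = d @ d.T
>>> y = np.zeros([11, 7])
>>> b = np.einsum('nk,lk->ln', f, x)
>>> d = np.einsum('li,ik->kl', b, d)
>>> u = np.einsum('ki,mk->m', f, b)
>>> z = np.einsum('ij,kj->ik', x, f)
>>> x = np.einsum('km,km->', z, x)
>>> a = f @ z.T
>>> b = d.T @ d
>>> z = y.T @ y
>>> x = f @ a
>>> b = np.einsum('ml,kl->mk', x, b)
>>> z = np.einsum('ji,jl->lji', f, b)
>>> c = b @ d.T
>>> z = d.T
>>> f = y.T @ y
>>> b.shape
(17, 19)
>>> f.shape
(7, 7)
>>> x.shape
(17, 19)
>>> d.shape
(13, 19)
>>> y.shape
(11, 7)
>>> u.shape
(19,)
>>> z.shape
(19, 13)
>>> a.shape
(17, 19)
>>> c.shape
(17, 13)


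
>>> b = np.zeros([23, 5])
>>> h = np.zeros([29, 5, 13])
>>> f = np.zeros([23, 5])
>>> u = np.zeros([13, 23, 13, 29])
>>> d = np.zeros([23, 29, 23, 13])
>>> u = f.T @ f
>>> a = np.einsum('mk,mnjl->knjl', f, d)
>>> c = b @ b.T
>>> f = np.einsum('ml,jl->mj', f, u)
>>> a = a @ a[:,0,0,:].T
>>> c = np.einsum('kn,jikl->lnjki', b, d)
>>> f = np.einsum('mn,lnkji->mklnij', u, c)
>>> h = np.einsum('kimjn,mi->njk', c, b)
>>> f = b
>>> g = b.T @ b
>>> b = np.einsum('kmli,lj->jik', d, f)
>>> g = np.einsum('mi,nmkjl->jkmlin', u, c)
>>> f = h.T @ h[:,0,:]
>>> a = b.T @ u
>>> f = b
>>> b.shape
(5, 13, 23)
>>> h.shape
(29, 23, 13)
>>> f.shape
(5, 13, 23)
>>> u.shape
(5, 5)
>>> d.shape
(23, 29, 23, 13)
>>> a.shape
(23, 13, 5)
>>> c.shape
(13, 5, 23, 23, 29)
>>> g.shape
(23, 23, 5, 29, 5, 13)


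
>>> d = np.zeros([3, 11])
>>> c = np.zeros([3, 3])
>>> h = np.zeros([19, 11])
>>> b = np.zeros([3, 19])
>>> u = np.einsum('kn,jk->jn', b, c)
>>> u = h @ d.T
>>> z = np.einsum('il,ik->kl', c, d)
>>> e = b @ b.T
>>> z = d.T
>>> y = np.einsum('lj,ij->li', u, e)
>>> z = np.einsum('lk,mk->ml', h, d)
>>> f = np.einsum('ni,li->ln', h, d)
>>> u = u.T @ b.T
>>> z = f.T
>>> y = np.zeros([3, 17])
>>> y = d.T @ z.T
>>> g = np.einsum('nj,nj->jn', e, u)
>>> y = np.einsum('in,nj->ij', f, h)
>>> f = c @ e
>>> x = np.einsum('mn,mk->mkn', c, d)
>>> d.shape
(3, 11)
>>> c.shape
(3, 3)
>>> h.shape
(19, 11)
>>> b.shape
(3, 19)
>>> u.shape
(3, 3)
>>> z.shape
(19, 3)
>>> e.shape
(3, 3)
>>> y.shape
(3, 11)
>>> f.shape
(3, 3)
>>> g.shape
(3, 3)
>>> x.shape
(3, 11, 3)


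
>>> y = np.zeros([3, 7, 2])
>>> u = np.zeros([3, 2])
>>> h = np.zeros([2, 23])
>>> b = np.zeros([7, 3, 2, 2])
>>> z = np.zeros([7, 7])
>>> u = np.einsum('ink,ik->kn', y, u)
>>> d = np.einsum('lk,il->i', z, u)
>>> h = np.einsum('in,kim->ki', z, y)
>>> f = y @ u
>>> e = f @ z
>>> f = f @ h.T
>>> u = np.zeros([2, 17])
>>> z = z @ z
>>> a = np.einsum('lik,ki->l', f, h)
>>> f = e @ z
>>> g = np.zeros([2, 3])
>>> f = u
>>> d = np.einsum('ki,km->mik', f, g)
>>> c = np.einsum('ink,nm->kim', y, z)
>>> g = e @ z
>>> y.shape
(3, 7, 2)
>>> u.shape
(2, 17)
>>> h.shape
(3, 7)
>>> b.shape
(7, 3, 2, 2)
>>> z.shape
(7, 7)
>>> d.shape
(3, 17, 2)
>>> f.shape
(2, 17)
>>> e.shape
(3, 7, 7)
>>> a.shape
(3,)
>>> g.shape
(3, 7, 7)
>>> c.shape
(2, 3, 7)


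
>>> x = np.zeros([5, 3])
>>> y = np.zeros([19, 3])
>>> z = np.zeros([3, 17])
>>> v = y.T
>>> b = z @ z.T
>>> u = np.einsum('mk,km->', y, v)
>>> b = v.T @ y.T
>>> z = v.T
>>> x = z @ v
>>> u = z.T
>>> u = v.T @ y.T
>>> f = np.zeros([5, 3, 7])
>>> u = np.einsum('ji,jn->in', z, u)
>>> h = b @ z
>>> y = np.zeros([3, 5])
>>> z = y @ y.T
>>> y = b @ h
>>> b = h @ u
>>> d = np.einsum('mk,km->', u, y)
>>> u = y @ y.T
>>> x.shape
(19, 19)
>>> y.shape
(19, 3)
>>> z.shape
(3, 3)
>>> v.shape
(3, 19)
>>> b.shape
(19, 19)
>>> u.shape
(19, 19)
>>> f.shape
(5, 3, 7)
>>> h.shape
(19, 3)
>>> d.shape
()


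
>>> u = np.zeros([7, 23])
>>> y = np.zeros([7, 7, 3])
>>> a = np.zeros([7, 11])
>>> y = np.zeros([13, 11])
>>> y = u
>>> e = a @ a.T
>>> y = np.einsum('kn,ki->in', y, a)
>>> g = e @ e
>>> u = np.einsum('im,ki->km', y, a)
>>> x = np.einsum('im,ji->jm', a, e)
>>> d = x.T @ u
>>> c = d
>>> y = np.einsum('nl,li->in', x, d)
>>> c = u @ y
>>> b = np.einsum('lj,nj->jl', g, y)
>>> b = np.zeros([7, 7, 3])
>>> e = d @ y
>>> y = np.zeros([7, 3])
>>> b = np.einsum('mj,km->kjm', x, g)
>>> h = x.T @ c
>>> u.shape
(7, 23)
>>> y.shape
(7, 3)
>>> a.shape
(7, 11)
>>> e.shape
(11, 7)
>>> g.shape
(7, 7)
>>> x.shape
(7, 11)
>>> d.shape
(11, 23)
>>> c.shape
(7, 7)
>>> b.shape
(7, 11, 7)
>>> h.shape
(11, 7)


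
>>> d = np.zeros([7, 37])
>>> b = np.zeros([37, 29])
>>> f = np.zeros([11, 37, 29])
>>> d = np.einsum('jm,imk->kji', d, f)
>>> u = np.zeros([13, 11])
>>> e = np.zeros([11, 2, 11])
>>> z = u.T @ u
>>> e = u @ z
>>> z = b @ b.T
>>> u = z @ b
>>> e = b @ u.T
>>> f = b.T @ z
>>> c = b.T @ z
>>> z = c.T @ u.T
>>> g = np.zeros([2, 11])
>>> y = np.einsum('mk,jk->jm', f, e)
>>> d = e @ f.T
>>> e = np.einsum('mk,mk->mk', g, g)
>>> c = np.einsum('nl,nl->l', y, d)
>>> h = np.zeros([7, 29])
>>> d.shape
(37, 29)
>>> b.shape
(37, 29)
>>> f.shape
(29, 37)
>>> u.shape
(37, 29)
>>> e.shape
(2, 11)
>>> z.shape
(37, 37)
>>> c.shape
(29,)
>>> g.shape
(2, 11)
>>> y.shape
(37, 29)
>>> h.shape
(7, 29)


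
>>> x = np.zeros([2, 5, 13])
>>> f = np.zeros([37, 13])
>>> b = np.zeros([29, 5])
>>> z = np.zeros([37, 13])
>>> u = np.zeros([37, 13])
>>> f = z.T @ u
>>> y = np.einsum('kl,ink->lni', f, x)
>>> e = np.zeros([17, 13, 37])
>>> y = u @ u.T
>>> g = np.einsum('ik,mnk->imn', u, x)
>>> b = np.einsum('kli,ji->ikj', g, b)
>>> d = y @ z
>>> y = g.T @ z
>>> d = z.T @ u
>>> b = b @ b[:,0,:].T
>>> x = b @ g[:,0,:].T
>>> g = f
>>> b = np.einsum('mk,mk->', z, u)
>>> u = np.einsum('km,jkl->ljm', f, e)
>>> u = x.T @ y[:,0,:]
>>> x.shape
(5, 37, 37)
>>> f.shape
(13, 13)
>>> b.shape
()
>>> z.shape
(37, 13)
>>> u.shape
(37, 37, 13)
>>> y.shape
(5, 2, 13)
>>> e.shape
(17, 13, 37)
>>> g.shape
(13, 13)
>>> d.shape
(13, 13)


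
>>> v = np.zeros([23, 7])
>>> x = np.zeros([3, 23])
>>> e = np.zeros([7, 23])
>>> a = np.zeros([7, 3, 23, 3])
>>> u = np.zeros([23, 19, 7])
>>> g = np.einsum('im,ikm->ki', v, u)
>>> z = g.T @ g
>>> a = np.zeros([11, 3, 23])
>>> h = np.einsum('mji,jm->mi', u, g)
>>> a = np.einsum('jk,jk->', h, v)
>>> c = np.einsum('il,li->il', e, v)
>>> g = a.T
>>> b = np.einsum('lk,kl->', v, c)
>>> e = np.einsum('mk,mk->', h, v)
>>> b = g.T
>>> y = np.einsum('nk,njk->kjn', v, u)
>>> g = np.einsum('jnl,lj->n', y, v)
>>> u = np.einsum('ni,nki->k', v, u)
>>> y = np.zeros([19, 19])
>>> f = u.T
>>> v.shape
(23, 7)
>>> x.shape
(3, 23)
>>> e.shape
()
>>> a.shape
()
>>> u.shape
(19,)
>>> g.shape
(19,)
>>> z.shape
(23, 23)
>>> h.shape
(23, 7)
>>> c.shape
(7, 23)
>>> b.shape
()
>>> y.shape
(19, 19)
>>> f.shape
(19,)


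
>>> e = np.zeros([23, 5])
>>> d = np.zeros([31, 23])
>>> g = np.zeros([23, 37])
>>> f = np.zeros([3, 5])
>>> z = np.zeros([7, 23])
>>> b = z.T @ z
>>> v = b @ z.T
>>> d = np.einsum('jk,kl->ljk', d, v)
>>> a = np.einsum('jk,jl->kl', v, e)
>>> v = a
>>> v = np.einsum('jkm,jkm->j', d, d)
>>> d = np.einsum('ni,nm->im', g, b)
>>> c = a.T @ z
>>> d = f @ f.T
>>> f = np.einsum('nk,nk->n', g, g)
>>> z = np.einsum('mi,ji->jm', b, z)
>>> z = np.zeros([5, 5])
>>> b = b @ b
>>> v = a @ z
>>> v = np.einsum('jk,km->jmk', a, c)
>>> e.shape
(23, 5)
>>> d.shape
(3, 3)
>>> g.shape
(23, 37)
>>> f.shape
(23,)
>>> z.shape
(5, 5)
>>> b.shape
(23, 23)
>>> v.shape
(7, 23, 5)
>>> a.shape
(7, 5)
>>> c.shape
(5, 23)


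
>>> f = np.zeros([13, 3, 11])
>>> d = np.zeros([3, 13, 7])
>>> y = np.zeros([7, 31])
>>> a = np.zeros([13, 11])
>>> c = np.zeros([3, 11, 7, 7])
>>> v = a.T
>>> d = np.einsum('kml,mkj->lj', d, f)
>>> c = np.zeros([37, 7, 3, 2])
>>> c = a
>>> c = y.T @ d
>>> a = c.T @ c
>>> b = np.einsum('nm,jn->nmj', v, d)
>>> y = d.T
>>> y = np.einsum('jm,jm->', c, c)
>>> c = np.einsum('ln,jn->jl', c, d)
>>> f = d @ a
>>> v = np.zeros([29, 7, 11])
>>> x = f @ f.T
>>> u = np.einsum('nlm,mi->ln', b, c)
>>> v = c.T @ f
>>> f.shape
(7, 11)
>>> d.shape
(7, 11)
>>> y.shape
()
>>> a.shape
(11, 11)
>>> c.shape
(7, 31)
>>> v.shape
(31, 11)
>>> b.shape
(11, 13, 7)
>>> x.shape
(7, 7)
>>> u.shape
(13, 11)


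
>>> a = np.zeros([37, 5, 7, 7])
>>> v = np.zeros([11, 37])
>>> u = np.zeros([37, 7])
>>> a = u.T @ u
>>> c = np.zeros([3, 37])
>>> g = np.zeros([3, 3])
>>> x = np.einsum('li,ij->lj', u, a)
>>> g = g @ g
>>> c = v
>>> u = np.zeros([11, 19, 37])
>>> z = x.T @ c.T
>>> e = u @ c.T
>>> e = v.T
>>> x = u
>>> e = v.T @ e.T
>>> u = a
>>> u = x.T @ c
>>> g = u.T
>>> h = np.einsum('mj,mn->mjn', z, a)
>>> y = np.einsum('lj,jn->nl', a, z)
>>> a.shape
(7, 7)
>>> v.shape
(11, 37)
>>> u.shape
(37, 19, 37)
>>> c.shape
(11, 37)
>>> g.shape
(37, 19, 37)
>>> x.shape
(11, 19, 37)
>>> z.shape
(7, 11)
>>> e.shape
(37, 37)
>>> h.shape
(7, 11, 7)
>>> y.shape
(11, 7)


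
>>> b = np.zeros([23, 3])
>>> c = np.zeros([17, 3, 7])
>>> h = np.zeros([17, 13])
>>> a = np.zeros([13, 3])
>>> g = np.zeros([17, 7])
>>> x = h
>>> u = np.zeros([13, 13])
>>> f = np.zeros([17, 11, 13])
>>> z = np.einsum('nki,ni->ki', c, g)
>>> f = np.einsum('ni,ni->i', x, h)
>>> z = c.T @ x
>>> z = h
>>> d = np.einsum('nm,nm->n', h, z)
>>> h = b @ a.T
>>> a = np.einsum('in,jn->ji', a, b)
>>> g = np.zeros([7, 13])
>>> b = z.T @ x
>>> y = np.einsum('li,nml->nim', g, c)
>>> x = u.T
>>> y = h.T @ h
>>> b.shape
(13, 13)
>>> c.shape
(17, 3, 7)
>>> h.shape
(23, 13)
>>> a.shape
(23, 13)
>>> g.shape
(7, 13)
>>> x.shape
(13, 13)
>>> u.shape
(13, 13)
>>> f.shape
(13,)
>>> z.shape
(17, 13)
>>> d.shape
(17,)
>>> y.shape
(13, 13)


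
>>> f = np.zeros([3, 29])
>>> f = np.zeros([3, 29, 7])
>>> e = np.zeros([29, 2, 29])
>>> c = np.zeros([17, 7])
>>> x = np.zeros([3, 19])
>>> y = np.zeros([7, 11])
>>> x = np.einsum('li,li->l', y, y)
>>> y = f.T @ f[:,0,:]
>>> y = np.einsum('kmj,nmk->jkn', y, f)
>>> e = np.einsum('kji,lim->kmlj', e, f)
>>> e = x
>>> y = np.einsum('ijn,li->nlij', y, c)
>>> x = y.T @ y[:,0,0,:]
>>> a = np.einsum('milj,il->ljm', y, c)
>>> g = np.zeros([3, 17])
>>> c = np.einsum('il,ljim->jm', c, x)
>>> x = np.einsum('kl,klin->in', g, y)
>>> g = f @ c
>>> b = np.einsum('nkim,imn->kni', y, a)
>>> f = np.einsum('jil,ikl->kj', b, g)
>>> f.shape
(29, 17)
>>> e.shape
(7,)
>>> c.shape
(7, 7)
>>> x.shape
(7, 7)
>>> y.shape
(3, 17, 7, 7)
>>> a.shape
(7, 7, 3)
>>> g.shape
(3, 29, 7)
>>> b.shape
(17, 3, 7)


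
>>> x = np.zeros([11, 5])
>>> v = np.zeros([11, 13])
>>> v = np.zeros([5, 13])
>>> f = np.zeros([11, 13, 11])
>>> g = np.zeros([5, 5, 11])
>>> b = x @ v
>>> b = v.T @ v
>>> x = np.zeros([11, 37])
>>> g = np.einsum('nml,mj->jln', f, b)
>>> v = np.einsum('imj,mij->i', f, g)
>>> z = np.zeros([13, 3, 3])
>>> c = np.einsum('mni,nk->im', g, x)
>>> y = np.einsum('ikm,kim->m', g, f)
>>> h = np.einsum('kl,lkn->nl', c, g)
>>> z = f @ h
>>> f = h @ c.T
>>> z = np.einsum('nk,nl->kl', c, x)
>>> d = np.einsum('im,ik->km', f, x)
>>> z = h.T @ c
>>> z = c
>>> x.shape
(11, 37)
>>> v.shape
(11,)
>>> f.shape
(11, 11)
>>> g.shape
(13, 11, 11)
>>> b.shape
(13, 13)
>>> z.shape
(11, 13)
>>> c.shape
(11, 13)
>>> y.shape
(11,)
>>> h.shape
(11, 13)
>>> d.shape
(37, 11)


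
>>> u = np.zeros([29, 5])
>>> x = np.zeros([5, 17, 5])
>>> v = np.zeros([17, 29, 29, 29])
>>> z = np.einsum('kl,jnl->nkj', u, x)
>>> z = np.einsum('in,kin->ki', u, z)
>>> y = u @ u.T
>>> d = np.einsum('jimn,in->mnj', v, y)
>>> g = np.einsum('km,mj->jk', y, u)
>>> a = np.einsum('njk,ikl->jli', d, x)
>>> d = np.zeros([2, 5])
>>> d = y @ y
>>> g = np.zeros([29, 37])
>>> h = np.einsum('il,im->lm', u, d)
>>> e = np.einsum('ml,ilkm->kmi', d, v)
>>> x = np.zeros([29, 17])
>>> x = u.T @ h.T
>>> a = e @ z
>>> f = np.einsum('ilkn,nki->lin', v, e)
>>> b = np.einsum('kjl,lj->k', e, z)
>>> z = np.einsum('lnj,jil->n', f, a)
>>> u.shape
(29, 5)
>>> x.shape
(5, 5)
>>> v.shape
(17, 29, 29, 29)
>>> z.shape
(17,)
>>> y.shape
(29, 29)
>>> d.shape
(29, 29)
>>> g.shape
(29, 37)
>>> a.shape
(29, 29, 29)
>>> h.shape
(5, 29)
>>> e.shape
(29, 29, 17)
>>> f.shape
(29, 17, 29)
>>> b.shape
(29,)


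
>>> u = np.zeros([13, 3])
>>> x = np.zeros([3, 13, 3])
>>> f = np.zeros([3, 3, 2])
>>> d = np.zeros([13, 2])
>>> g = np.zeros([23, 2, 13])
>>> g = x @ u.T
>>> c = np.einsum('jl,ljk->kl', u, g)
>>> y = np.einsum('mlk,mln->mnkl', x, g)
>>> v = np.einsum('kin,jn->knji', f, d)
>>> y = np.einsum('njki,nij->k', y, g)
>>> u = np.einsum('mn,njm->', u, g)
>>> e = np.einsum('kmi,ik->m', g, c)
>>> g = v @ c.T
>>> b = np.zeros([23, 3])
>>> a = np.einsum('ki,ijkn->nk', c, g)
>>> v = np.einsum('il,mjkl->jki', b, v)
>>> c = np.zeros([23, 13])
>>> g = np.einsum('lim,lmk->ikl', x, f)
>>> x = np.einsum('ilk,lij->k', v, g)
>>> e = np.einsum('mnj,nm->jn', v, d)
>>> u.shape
()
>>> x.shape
(23,)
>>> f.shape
(3, 3, 2)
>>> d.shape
(13, 2)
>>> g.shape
(13, 2, 3)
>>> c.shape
(23, 13)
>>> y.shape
(3,)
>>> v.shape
(2, 13, 23)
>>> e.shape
(23, 13)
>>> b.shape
(23, 3)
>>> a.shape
(13, 13)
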